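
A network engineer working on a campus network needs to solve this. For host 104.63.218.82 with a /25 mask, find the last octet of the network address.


Given: IP = 104.63.218.82, prefix = /25
Subnet mask = 255.255.255.128
Last octet of IP: 82
Last octet of mask: 128
Network last octet = 82 AND 128 = 0

0


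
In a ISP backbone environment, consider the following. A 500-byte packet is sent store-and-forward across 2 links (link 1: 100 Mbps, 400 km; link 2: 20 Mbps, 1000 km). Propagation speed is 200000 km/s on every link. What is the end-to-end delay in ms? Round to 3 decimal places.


Packet = 500 bytes = 4000 bits. Store-and-forward: sum (t_trans + t_prop) per link.
Link 1: t_trans = 4000/(100*10^6) s = 0.0400 ms; t_prop = 400/200000 s = 2.0000 ms; subtotal = 2.0400 ms
Link 2: t_trans = 4000/(20*10^6) s = 0.2000 ms; t_prop = 1000/200000 s = 5.0000 ms; subtotal = 5.2000 ms
End-to-end = 2.0400 + 5.2000 = 7.2400 ms -> 7.240 ms (3 dp)

7.240


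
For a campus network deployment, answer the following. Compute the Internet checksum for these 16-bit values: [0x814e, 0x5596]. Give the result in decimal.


Given words: [0x814e, 0x5596]
Step 1: Sum all words
Raw sum = 33102 + 21910 = 55012
One's complement = ~55012 & 0xFFFF = 10523

10523


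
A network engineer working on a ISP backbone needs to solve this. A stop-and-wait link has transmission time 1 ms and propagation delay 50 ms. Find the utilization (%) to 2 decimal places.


Given: Ttrans = 1 ms, Tprop = 50 ms
RTT = 2 * Tprop = 2 * 50 = 100 ms
U = Ttrans / (Ttrans + RTT)
U = 1 / (1 + 100)
U = 1 / 101 = 0.009901
U% = 0.99%

0.99


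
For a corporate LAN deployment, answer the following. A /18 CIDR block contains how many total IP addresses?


Given: CIDR prefix /18
Host bits = 32 - 18 = 14
Total addresses = 2^14 = 16384

16384


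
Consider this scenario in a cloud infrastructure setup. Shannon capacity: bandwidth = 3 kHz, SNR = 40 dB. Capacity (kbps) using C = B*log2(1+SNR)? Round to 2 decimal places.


Given: B = 3 kHz, SNR = 40 dB
SNR linear = 10^(40/10) = 10000
1 + SNR = 10001
log2(10001) = 13.2878566418
C = 3 * 1000 * 13.2878566418 = 39863.5699 bps
C = 39.863570 kbps -> 39.86 kbps (2 dp)

39.86


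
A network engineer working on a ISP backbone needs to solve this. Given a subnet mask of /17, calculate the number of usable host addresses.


Given: subnet mask /17
Host bits = 32 - 17 = 15
Total addresses = 2^15 = 32768
Usable hosts = 32768 - 2 (network + broadcast) = 32766

32766


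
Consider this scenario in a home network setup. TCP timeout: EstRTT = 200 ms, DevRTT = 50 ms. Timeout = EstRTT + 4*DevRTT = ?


Given: EstRTT = 200 ms, DevRTT = 50 ms
Timeout = EstRTT + 4 * DevRTT
4 * DevRTT = 4 * 50 = 200
Timeout = 200 + 200 = 400 ms

400


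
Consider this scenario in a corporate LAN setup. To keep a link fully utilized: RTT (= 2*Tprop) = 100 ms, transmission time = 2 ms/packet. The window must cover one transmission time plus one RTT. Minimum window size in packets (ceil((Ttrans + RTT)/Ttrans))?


Given: Ttrans = 2 ms, RTT = 100 ms (= 2 * Tprop, Tprop = 50 ms)
Time until first ACK returns = Ttrans + RTT = 2 + 100 = 102 ms
Need W * Ttrans >= Ttrans + RTT  ->  W >= (Ttrans + RTT) / Ttrans
(Ttrans + RTT) / Ttrans = 102 / 2 = 51
W_min = ceil(51) = 51

51


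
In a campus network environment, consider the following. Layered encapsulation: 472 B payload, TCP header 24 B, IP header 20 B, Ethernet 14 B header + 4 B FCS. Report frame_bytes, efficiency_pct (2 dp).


TCP segment = 472 + 24 = 496 B
IP packet = 496 + 20 = 516 B
Ethernet frame = 516 + 14 + 4 = 534 B
Efficiency = app / frame = 472 / 534 = 0.883895 = 88.3895% -> 88.39% (2 dp)

534, 88.39


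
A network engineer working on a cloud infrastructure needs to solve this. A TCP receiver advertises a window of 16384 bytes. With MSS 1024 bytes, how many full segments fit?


Given: RWND = 16384 bytes, MSS = 1024 bytes
Full segments = floor(RWND / MSS)
Full segments = floor(16384 / 1024)
Full segments = floor(16.0) = 16

16


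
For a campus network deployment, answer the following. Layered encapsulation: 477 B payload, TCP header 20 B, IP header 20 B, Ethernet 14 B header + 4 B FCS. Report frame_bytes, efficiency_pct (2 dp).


TCP segment = 477 + 20 = 497 B
IP packet = 497 + 20 = 517 B
Ethernet frame = 517 + 14 + 4 = 535 B
Efficiency = app / frame = 477 / 535 = 0.891589 = 89.1589% -> 89.16% (2 dp)

535, 89.16


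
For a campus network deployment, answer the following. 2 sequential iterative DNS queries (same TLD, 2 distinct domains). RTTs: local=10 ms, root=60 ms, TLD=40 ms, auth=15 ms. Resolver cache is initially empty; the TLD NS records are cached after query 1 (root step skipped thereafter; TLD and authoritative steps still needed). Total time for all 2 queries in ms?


Lookup 1 (cold cache): local + root + TLD + auth = 10 + 60 + 40 + 15 = 125 ms
Lookups 2..2 (TLD NS cached -> skip root; new domain -> still ask TLD and auth): local + TLD + auth = 10 + 40 + 15 = 65 ms each
Remaining 1 lookups: 1 * 65 = 65 ms
Total = 125 + 65 = 190 ms

190


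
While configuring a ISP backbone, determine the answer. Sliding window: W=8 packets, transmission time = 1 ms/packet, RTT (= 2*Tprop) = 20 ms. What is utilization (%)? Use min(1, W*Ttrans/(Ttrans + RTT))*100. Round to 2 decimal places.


Given: W = 8, Ttrans = 1 ms, RTT = 20 ms (= 2 * Tprop, Tprop = 10 ms)
Cycle time = Ttrans + RTT = 1 + 20 = 21 ms (first packet sent until its ACK returns)
W * Ttrans = 8 * 1 = 8 ms of sending per cycle
W * Ttrans / (Ttrans + RTT) = 8 / 21 = 0.380952
U = min(1, 0.380952) = 0.380952
U% = 38.10%

38.10


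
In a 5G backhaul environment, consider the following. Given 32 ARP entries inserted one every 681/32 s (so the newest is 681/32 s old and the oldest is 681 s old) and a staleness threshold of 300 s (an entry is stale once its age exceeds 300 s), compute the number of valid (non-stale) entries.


Ages are k * 681/32 s for k = 1..32 (spacing = 21.2812 s).
Entry k is valid iff k * 681/32 <= 300 iff k <= 32 * 300 / 681 = 14.0969
n_valid = floor(14.0969) = 14
(n_stale = 32 - 14 = 18)

14


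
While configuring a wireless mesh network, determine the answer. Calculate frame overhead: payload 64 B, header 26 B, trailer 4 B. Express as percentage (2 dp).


Given: payload = 64 B, header = 26 B, trailer = 4 B
Overhead bytes = header + trailer = 26 + 4 = 30
Total frame = payload + overhead = 64 + 30 = 94
Overhead % = 30 / 94 * 100 = 31.9149% -> 31.91% (2 dp)

31.91


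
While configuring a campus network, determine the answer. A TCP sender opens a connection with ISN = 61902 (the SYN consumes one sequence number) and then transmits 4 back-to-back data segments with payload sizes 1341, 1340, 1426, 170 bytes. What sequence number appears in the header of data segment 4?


The SYN occupies sequence number ISN = 61902, so the first data byte is ISN + 1 = 61903.
SEQ of data segment i = (ISN + 1) + sum of payload sizes of segments 1..i-1.
Segment 1: SEQ = 61903, payload = 1341 bytes
Segment 2: SEQ = 63244, payload = 1340 bytes
Segment 3: SEQ = 64584, payload = 1426 bytes
Segment 4: SEQ = 66010, payload = 170 bytes
SEQ of segment 4 = 61903 + 1341 + 1340 + 1426 = 66010

66010


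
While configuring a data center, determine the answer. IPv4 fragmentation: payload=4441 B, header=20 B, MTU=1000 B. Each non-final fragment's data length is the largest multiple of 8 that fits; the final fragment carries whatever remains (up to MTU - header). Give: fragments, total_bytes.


Max data per non-final fragment = floor((MTU - header)/8)*8 = floor((1000 - 20)/8)*8 = floor(980/8)*8 = 976 B
Final fragment needs no 8-byte alignment: it can carry up to MTU - header = 980 B
Non-final fragments needed = ceil((payload - 980) / 976) = ceil(3461/976) = ceil(3.5461) = 4
Number of fragments = 4 + 1 = 5
Fragment sizes (data): 4 * 976 B + 537 B (last, 537 <= 980 OK)
Total bytes sent = payload + n_frags * header = 4441 + 5*20 = 4441 + 100 = 4541 B

5, 4541


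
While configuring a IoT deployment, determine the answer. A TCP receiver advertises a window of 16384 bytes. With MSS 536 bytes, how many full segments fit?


Given: RWND = 16384 bytes, MSS = 536 bytes
Full segments = floor(RWND / MSS)
Full segments = floor(16384 / 536)
Full segments = floor(30.5672) = 30

30


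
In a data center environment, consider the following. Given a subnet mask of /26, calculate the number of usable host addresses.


Given: subnet mask /26
Host bits = 32 - 26 = 6
Total addresses = 2^6 = 64
Usable hosts = 64 - 2 (network + broadcast) = 62

62


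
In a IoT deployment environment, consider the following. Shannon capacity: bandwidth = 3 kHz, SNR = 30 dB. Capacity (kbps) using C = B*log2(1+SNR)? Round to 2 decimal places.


Given: B = 3 kHz, SNR = 30 dB
SNR linear = 10^(30/10) = 1000
1 + SNR = 1001
log2(1001) = 9.9672262588
C = 3 * 1000 * 9.9672262588 = 29901.6788 bps
C = 29.901679 kbps -> 29.90 kbps (2 dp)

29.90


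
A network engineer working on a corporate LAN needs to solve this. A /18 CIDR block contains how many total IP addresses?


Given: CIDR prefix /18
Host bits = 32 - 18 = 14
Total addresses = 2^14 = 16384

16384


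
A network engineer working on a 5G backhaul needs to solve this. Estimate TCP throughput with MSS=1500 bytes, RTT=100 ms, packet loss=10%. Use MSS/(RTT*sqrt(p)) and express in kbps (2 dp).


Given: MSS = 1500 bytes, RTT = 100 ms, loss = 10%
RTT in seconds = 100 / 1000 = 0.1
Loss rate = 10% = 0.1
sqrt(loss) = sqrt(0.1) = 0.316227766017
Throughput (bytes/s) = 1500 / (0.1 * 0.316227766017) = 47434.1649
Throughput (kbps) = 47434.1649 * 8 / 1000 = 379.473319 -> 379.47 kbps (2 dp)

379.47


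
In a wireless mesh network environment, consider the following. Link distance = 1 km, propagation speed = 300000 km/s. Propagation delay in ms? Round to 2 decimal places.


Given: distance = 1 km, speed = 300000 km/s
Delay = distance / speed = 1 / 300000 seconds
Delay in ms = 1 * 1000 / 300000
Delay = 0.0033 ms
Rounded to 2 dp = 0.00 ms

0.00


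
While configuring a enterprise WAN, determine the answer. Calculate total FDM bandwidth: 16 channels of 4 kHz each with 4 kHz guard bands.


Given: 16 channels, 4 kHz each, guard = 4 kHz
Channel bandwidth = 16 * 4 = 64 kHz
Guard bands = 15 gaps * 4 kHz = 60 kHz
Total = 64 + 60 = 124 kHz

124


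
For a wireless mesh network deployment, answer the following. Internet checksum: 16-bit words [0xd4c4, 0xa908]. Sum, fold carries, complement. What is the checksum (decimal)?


Given words: [0xd4c4, 0xa908]
Step 1: Sum all words
Raw sum = 54468 + 43272 = 97740
Step 2: Fold carry: (32204 + 1) = 32205
One's complement = ~32205 & 0xFFFF = 33330

33330


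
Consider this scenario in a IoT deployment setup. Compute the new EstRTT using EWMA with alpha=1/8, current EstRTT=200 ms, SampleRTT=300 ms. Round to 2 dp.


Given: EstRTT = 200 ms, SampleRTT = 300 ms, alpha = 1/8
New EstRTT = (1 - alpha) * EstRTT + alpha * SampleRTT
(7/8) * 200 = 175
(1/8) * 300 = 37.5
New EstRTT = 175 + 37.5 = 212.5 ms -> 212.50 ms (2 dp)

212.50


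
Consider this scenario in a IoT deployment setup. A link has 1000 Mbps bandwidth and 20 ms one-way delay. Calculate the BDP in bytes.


Given: bandwidth = 1000 Mbps, delay = 20 ms
BDP in bits = 1000 * 10^6 * 20 / 1000
BDP in bits = 20000000
BDP in bytes = 20000000 / 8 = 2500000

2500000


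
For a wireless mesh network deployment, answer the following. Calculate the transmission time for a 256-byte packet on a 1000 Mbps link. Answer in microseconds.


Given: packet = 256 bytes, bandwidth = 1000 Mbps
Packet in bits = 256 * 8 = 2048 bits
Bandwidth = 1000 * 10^6 = 1000000000 bps
Time = 2048 / 1000000000 seconds
Time in us = 2048 * 10^6 / 1000000000 = 2.048

2.048


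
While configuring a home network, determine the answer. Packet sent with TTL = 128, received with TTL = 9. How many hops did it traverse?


Given: initial TTL = 128, received TTL = 9
Hops = initial TTL - received TTL
Hops = 128 - 9 = 119

119


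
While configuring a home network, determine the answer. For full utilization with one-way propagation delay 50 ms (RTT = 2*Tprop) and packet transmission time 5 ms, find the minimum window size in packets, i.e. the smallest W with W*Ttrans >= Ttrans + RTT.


Given: Ttrans = 5 ms, RTT = 100 ms (= 2 * Tprop, Tprop = 50 ms)
Time until first ACK returns = Ttrans + RTT = 5 + 100 = 105 ms
Need W * Ttrans >= Ttrans + RTT  ->  W >= (Ttrans + RTT) / Ttrans
(Ttrans + RTT) / Ttrans = 105 / 5 = 21
W_min = ceil(21) = 21

21


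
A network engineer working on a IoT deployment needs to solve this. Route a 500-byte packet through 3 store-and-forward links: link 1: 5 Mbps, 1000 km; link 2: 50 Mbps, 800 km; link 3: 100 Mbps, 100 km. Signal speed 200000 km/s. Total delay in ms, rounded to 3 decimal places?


Packet = 500 bytes = 4000 bits. Store-and-forward: sum (t_trans + t_prop) per link.
Link 1: t_trans = 4000/(5*10^6) s = 0.8000 ms; t_prop = 1000/200000 s = 5.0000 ms; subtotal = 5.8000 ms
Link 2: t_trans = 4000/(50*10^6) s = 0.0800 ms; t_prop = 800/200000 s = 4.0000 ms; subtotal = 4.0800 ms
Link 3: t_trans = 4000/(100*10^6) s = 0.0400 ms; t_prop = 100/200000 s = 0.5000 ms; subtotal = 0.5400 ms
End-to-end = 5.8000 + 4.0800 + 0.5400 = 10.4200 ms -> 10.420 ms (3 dp)

10.420


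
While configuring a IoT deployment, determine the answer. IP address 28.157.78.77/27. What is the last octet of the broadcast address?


Given: IP = 28.157.78.77, prefix = /27
Host bits = 32 - 27 = 5
Network last octet = 77 AND mask = 64
Host part size = 2^5 - 1 = 31
Broadcast last octet = 64 OR 31 = 95

95


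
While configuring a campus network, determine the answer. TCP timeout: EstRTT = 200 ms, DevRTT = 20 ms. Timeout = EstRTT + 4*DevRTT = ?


Given: EstRTT = 200 ms, DevRTT = 20 ms
Timeout = EstRTT + 4 * DevRTT
4 * DevRTT = 4 * 20 = 80
Timeout = 200 + 80 = 280 ms

280


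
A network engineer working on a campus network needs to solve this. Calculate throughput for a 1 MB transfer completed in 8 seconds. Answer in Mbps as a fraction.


Given: file = 1 MB, time = 8 s
File in Mb = 1 * 8 = 8 Mb
Throughput = 8 / 8 Mbps
Throughput = 1 Mbps

1


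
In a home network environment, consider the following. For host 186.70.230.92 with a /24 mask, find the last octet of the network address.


Given: IP = 186.70.230.92, prefix = /24
Subnet mask = 255.255.255.0
Last octet of IP: 92
Last octet of mask: 0
Network last octet = 92 AND 0 = 0

0


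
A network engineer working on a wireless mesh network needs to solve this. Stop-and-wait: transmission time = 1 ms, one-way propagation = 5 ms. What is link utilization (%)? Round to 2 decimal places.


Given: Ttrans = 1 ms, Tprop = 5 ms
RTT = 2 * Tprop = 2 * 5 = 10 ms
U = Ttrans / (Ttrans + RTT)
U = 1 / (1 + 10)
U = 1 / 11 = 0.090909
U% = 9.09%

9.09


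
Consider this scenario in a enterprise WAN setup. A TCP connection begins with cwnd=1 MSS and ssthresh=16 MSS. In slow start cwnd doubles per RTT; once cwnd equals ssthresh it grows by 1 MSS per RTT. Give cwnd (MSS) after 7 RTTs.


RTT 0: cwnd = 1 MSS (initial)
RTT 1: cwnd = 2 MSS (slow start, doubled)
RTT 2: cwnd = 4 MSS (slow start, doubled)
RTT 3: cwnd = 8 MSS (slow start, doubled)
RTT 4: cwnd = 16 MSS (slow start, doubled)
RTT 5: cwnd = 17 MSS (congestion avoidance, +1)
RTT 6: cwnd = 18 MSS (congestion avoidance, +1)
RTT 7: cwnd = 19 MSS (congestion avoidance, +1)

19


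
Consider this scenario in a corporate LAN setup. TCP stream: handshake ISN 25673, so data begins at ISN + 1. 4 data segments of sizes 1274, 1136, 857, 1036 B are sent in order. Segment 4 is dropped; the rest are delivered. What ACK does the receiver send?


SYN uses sequence number 25673; first data byte = ISN + 1 = 25674.
Segment 1: SEQ = 25674, len = 1274 B, covers [25674, 26947]
Segment 2: SEQ = 26948, len = 1136 B, covers [26948, 28083]
Segment 3: SEQ = 28084, len = 857 B, covers [28084, 28940]
Segment 4: SEQ = 28941, len = 1036 B, covers [28941, 29976] [LOST]
In-order data received: bytes [25674, 28940] (segments 1..3).
Segment 4 missing -> gap begins at byte 28941.
Cumulative ACK = next expected in-order byte = 25674 + 1274 + 1136 + 857 = 28941

28941


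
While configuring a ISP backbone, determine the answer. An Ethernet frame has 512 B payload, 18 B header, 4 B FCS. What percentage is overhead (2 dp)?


Given: payload = 512 B, header = 18 B, trailer = 4 B
Overhead bytes = header + trailer = 18 + 4 = 22
Total frame = payload + overhead = 512 + 22 = 534
Overhead % = 22 / 534 * 100 = 4.1199% -> 4.12% (2 dp)

4.12


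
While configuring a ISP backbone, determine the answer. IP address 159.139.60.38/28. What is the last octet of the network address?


Given: IP = 159.139.60.38, prefix = /28
Subnet mask = 255.255.255.240
Last octet of IP: 38
Last octet of mask: 240
Network last octet = 38 AND 240 = 32

32


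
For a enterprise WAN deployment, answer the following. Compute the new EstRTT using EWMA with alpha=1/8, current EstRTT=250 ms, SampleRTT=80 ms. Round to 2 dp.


Given: EstRTT = 250 ms, SampleRTT = 80 ms, alpha = 1/8
New EstRTT = (1 - alpha) * EstRTT + alpha * SampleRTT
(7/8) * 250 = 218.75
(1/8) * 80 = 10
New EstRTT = 218.75 + 10 = 228.75 ms -> 228.75 ms (2 dp)

228.75


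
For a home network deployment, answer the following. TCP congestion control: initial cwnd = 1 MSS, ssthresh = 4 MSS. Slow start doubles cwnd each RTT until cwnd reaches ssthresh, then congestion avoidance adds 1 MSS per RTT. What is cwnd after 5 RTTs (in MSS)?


RTT 0: cwnd = 1 MSS (initial)
RTT 1: cwnd = 2 MSS (slow start, doubled)
RTT 2: cwnd = 4 MSS (slow start, doubled)
RTT 3: cwnd = 5 MSS (congestion avoidance, +1)
RTT 4: cwnd = 6 MSS (congestion avoidance, +1)
RTT 5: cwnd = 7 MSS (congestion avoidance, +1)

7


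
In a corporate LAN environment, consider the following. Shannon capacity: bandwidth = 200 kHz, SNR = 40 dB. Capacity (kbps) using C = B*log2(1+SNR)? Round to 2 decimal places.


Given: B = 200 kHz, SNR = 40 dB
SNR linear = 10^(40/10) = 10000
1 + SNR = 10001
log2(10001) = 13.2878566418
C = 200 * 1000 * 13.2878566418 = 2657571.3284 bps
C = 2657.571328 kbps -> 2657.57 kbps (2 dp)

2657.57


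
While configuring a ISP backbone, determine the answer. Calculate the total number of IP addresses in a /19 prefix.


Given: CIDR prefix /19
Host bits = 32 - 19 = 13
Total addresses = 2^13 = 8192

8192


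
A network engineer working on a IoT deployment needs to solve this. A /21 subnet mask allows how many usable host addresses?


Given: subnet mask /21
Host bits = 32 - 21 = 11
Total addresses = 2^11 = 2048
Usable hosts = 2048 - 2 (network + broadcast) = 2046

2046


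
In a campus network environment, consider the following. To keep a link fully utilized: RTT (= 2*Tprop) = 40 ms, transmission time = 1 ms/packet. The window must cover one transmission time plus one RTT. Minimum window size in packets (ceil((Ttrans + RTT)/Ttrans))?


Given: Ttrans = 1 ms, RTT = 40 ms (= 2 * Tprop, Tprop = 20 ms)
Time until first ACK returns = Ttrans + RTT = 1 + 40 = 41 ms
Need W * Ttrans >= Ttrans + RTT  ->  W >= (Ttrans + RTT) / Ttrans
(Ttrans + RTT) / Ttrans = 41 / 1 = 41
W_min = ceil(41) = 41

41


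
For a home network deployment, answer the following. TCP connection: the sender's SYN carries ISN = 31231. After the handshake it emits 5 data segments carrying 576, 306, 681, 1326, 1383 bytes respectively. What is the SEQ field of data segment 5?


The SYN occupies sequence number ISN = 31231, so the first data byte is ISN + 1 = 31232.
SEQ of data segment i = (ISN + 1) + sum of payload sizes of segments 1..i-1.
Segment 1: SEQ = 31232, payload = 576 bytes
Segment 2: SEQ = 31808, payload = 306 bytes
Segment 3: SEQ = 32114, payload = 681 bytes
Segment 4: SEQ = 32795, payload = 1326 bytes
Segment 5: SEQ = 34121, payload = 1383 bytes
SEQ of segment 5 = 31232 + 576 + 306 + 681 + 1326 = 34121

34121


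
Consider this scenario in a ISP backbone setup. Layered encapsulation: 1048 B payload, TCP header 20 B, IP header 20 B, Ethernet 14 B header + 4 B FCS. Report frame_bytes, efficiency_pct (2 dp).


TCP segment = 1048 + 20 = 1068 B
IP packet = 1068 + 20 = 1088 B
Ethernet frame = 1088 + 14 + 4 = 1106 B
Efficiency = app / frame = 1048 / 1106 = 0.947559 = 94.7559% -> 94.76% (2 dp)

1106, 94.76


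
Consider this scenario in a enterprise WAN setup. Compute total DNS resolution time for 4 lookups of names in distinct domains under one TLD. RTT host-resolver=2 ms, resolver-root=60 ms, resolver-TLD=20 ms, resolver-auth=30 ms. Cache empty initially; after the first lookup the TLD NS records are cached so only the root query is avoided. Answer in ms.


Lookup 1 (cold cache): local + root + TLD + auth = 2 + 60 + 20 + 30 = 112 ms
Lookups 2..4 (TLD NS cached -> skip root; new domain -> still ask TLD and auth): local + TLD + auth = 2 + 20 + 30 = 52 ms each
Remaining 3 lookups: 3 * 52 = 156 ms
Total = 112 + 156 = 268 ms

268


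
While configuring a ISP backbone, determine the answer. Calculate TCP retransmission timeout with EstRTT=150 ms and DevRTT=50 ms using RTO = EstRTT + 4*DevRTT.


Given: EstRTT = 150 ms, DevRTT = 50 ms
Timeout = EstRTT + 4 * DevRTT
4 * DevRTT = 4 * 50 = 200
Timeout = 150 + 200 = 350 ms

350


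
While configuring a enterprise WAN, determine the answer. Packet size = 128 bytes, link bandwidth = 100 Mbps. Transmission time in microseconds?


Given: packet = 128 bytes, bandwidth = 100 Mbps
Packet in bits = 128 * 8 = 1024 bits
Bandwidth = 100 * 10^6 = 100000000 bps
Time = 1024 / 100000000 seconds
Time in us = 1024 * 10^6 / 100000000 = 10.24

10.24


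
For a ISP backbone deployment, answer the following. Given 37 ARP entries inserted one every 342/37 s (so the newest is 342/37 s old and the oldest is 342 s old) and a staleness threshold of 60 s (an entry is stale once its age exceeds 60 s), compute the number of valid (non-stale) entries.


Ages are k * 342/37 s for k = 1..37 (spacing = 9.2432 s).
Entry k is valid iff k * 342/37 <= 60 iff k <= 37 * 60 / 342 = 6.4912
n_valid = floor(6.4912) = 6
(n_stale = 37 - 6 = 31)

6


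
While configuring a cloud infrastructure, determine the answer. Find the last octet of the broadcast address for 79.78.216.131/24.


Given: IP = 79.78.216.131, prefix = /24
Host bits = 32 - 24 = 8
Network last octet = 131 AND mask = 0
Host part size = 2^8 - 1 = 255
Broadcast last octet = 0 OR 255 = 255

255


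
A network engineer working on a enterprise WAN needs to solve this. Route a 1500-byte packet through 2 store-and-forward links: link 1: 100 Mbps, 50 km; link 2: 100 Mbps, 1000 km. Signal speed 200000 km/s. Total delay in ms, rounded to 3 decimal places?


Packet = 1500 bytes = 12000 bits. Store-and-forward: sum (t_trans + t_prop) per link.
Link 1: t_trans = 12000/(100*10^6) s = 0.1200 ms; t_prop = 50/200000 s = 0.2500 ms; subtotal = 0.3700 ms
Link 2: t_trans = 12000/(100*10^6) s = 0.1200 ms; t_prop = 1000/200000 s = 5.0000 ms; subtotal = 5.1200 ms
End-to-end = 0.3700 + 5.1200 = 5.4900 ms -> 5.490 ms (3 dp)

5.490


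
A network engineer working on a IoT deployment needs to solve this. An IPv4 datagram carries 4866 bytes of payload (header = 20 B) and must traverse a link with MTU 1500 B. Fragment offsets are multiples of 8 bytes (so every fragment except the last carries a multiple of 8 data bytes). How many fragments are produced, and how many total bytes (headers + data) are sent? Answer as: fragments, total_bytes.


Max data per non-final fragment = floor((MTU - header)/8)*8 = floor((1500 - 20)/8)*8 = floor(1480/8)*8 = 1480 B
Final fragment needs no 8-byte alignment: it can carry up to MTU - header = 1480 B
Non-final fragments needed = ceil((payload - 1480) / 1480) = ceil(3386/1480) = ceil(2.2878) = 3
Number of fragments = 3 + 1 = 4
Fragment sizes (data): 3 * 1480 B + 426 B (last, 426 <= 1480 OK)
Total bytes sent = payload + n_frags * header = 4866 + 4*20 = 4866 + 80 = 4946 B

4, 4946


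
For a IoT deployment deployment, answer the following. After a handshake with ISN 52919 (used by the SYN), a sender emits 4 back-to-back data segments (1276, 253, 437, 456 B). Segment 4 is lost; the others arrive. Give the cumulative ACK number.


SYN uses sequence number 52919; first data byte = ISN + 1 = 52920.
Segment 1: SEQ = 52920, len = 1276 B, covers [52920, 54195]
Segment 2: SEQ = 54196, len = 253 B, covers [54196, 54448]
Segment 3: SEQ = 54449, len = 437 B, covers [54449, 54885]
Segment 4: SEQ = 54886, len = 456 B, covers [54886, 55341] [LOST]
In-order data received: bytes [52920, 54885] (segments 1..3).
Segment 4 missing -> gap begins at byte 54886.
Cumulative ACK = next expected in-order byte = 52920 + 1276 + 253 + 437 = 54886

54886


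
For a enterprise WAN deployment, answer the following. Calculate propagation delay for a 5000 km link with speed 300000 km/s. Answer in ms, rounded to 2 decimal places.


Given: distance = 5000 km, speed = 300000 km/s
Delay = distance / speed = 5000 / 300000 seconds
Delay in ms = 5000 * 1000 / 300000
Delay = 16.6667 ms
Rounded to 2 dp = 16.67 ms

16.67


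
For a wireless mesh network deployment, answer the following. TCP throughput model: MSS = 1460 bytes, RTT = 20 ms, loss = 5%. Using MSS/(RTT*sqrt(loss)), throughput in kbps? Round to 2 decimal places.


Given: MSS = 1460 bytes, RTT = 20 ms, loss = 5%
RTT in seconds = 20 / 1000 = 0.02
Loss rate = 5% = 0.05
sqrt(loss) = sqrt(0.05) = 0.223606797750
Throughput (bytes/s) = 1460 / (0.02 * 0.223606797750) = 326465.9247
Throughput (kbps) = 326465.9247 * 8 / 1000 = 2611.727398 -> 2611.73 kbps (2 dp)

2611.73


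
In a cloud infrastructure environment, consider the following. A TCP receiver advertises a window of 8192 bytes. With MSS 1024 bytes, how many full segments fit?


Given: RWND = 8192 bytes, MSS = 1024 bytes
Full segments = floor(RWND / MSS)
Full segments = floor(8192 / 1024)
Full segments = floor(8.0) = 8

8


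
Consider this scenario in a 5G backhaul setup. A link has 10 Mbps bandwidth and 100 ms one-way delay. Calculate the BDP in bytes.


Given: bandwidth = 10 Mbps, delay = 100 ms
BDP in bits = 10 * 10^6 * 100 / 1000
BDP in bits = 1000000
BDP in bytes = 1000000 / 8 = 125000

125000


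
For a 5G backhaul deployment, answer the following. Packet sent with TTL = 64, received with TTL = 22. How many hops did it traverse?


Given: initial TTL = 64, received TTL = 22
Hops = initial TTL - received TTL
Hops = 64 - 22 = 42

42


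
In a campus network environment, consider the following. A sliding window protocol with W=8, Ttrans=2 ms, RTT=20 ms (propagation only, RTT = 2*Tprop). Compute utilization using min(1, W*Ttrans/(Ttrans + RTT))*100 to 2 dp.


Given: W = 8, Ttrans = 2 ms, RTT = 20 ms (= 2 * Tprop, Tprop = 10 ms)
Cycle time = Ttrans + RTT = 2 + 20 = 22 ms (first packet sent until its ACK returns)
W * Ttrans = 8 * 2 = 16 ms of sending per cycle
W * Ttrans / (Ttrans + RTT) = 16 / 22 = 0.727273
U = min(1, 0.727273) = 0.727273
U% = 72.73%

72.73


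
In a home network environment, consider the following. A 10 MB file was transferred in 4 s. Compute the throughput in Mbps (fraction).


Given: file = 10 MB, time = 4 s
File in Mb = 10 * 8 = 80 Mb
Throughput = 80 / 4 Mbps
Throughput = 20 Mbps

20


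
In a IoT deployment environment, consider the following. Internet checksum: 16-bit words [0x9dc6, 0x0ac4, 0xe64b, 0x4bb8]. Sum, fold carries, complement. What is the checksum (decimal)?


Given words: [0x9dc6, 0x0ac4, 0xe64b, 0x4bb8]
Step 1: Sum all words
Raw sum = 40390 + 2756 + 58955 + 19384 = 121485
Step 2: Fold carry: (55949 + 1) = 55950
One's complement = ~55950 & 0xFFFF = 9585

9585


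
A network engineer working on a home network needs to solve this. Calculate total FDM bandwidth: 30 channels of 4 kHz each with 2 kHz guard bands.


Given: 30 channels, 4 kHz each, guard = 2 kHz
Channel bandwidth = 30 * 4 = 120 kHz
Guard bands = 29 gaps * 2 kHz = 58 kHz
Total = 120 + 58 = 178 kHz

178


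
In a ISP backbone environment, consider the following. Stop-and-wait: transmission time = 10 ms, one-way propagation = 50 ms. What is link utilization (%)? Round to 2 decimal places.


Given: Ttrans = 10 ms, Tprop = 50 ms
RTT = 2 * Tprop = 2 * 50 = 100 ms
U = Ttrans / (Ttrans + RTT)
U = 10 / (10 + 100)
U = 10 / 110 = 0.090909
U% = 9.09%

9.09


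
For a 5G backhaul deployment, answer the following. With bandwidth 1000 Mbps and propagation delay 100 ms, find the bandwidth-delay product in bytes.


Given: bandwidth = 1000 Mbps, delay = 100 ms
BDP in bits = 1000 * 10^6 * 100 / 1000
BDP in bits = 100000000
BDP in bytes = 100000000 / 8 = 12500000

12500000


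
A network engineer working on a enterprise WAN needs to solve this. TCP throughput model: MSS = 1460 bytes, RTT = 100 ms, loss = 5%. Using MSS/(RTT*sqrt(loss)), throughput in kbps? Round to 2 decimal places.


Given: MSS = 1460 bytes, RTT = 100 ms, loss = 5%
RTT in seconds = 100 / 1000 = 0.1
Loss rate = 5% = 0.05
sqrt(loss) = sqrt(0.05) = 0.223606797750
Throughput (bytes/s) = 1460 / (0.1 * 0.223606797750) = 65293.1849
Throughput (kbps) = 65293.1849 * 8 / 1000 = 522.345480 -> 522.35 kbps (2 dp)

522.35


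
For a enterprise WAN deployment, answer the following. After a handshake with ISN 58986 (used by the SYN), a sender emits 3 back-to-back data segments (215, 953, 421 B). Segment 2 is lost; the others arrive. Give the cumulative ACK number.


SYN uses sequence number 58986; first data byte = ISN + 1 = 58987.
Segment 1: SEQ = 58987, len = 215 B, covers [58987, 59201]
Segment 2: SEQ = 59202, len = 953 B, covers [59202, 60154] [LOST]
Segment 3: SEQ = 60155, len = 421 B, covers [60155, 60575]
In-order data received: bytes [58987, 59201] (segments 1..1).
Segment 2 missing -> gap begins at byte 59202; later segments buffered out of order.
Cumulative ACK = next expected in-order byte = 58987 + 215 = 59202

59202


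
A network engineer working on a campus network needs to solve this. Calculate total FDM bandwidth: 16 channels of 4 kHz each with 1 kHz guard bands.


Given: 16 channels, 4 kHz each, guard = 1 kHz
Channel bandwidth = 16 * 4 = 64 kHz
Guard bands = 15 gaps * 1 kHz = 15 kHz
Total = 64 + 15 = 79 kHz

79


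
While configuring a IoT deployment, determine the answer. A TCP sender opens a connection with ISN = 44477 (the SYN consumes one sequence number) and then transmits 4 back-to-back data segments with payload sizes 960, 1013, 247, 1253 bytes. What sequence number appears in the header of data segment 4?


The SYN occupies sequence number ISN = 44477, so the first data byte is ISN + 1 = 44478.
SEQ of data segment i = (ISN + 1) + sum of payload sizes of segments 1..i-1.
Segment 1: SEQ = 44478, payload = 960 bytes
Segment 2: SEQ = 45438, payload = 1013 bytes
Segment 3: SEQ = 46451, payload = 247 bytes
Segment 4: SEQ = 46698, payload = 1253 bytes
SEQ of segment 4 = 44478 + 960 + 1013 + 247 = 46698

46698


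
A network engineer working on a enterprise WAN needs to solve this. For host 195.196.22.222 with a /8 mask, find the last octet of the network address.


Given: IP = 195.196.22.222, prefix = /8
Subnet mask = 255.0.0.0
Last octet of IP: 222
Last octet of mask: 0
Network last octet = 222 AND 0 = 0

0


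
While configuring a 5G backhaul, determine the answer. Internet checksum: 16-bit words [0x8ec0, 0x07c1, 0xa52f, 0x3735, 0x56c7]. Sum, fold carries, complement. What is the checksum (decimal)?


Given words: [0x8ec0, 0x07c1, 0xa52f, 0x3735, 0x56c7]
Step 1: Sum all words
Raw sum = 36544 + 1985 + 42287 + 14133 + 22215 = 117164
Step 2: Fold carry: (51628 + 1) = 51629
One's complement = ~51629 & 0xFFFF = 13906

13906


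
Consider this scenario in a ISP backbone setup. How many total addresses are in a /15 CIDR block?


Given: CIDR prefix /15
Host bits = 32 - 15 = 17
Total addresses = 2^17 = 131072

131072


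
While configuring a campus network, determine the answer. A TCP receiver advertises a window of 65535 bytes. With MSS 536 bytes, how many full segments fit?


Given: RWND = 65535 bytes, MSS = 536 bytes
Full segments = floor(RWND / MSS)
Full segments = floor(65535 / 536)
Full segments = floor(122.2668) = 122

122


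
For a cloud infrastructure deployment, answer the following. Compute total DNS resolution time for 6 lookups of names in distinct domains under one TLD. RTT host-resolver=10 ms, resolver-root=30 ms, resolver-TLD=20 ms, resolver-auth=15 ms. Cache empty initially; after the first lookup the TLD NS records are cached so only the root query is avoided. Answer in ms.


Lookup 1 (cold cache): local + root + TLD + auth = 10 + 30 + 20 + 15 = 75 ms
Lookups 2..6 (TLD NS cached -> skip root; new domain -> still ask TLD and auth): local + TLD + auth = 10 + 20 + 15 = 45 ms each
Remaining 5 lookups: 5 * 45 = 225 ms
Total = 75 + 225 = 300 ms

300


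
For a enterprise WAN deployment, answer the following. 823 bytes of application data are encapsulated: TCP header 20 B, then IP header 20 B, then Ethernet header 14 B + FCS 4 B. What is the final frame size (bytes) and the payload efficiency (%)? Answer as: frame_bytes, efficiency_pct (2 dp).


TCP segment = 823 + 20 = 843 B
IP packet = 843 + 20 = 863 B
Ethernet frame = 863 + 14 + 4 = 881 B
Efficiency = app / frame = 823 / 881 = 0.934166 = 93.4166% -> 93.42% (2 dp)

881, 93.42


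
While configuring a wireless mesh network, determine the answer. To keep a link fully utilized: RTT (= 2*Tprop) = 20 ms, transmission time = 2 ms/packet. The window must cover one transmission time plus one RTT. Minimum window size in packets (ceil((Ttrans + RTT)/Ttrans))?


Given: Ttrans = 2 ms, RTT = 20 ms (= 2 * Tprop, Tprop = 10 ms)
Time until first ACK returns = Ttrans + RTT = 2 + 20 = 22 ms
Need W * Ttrans >= Ttrans + RTT  ->  W >= (Ttrans + RTT) / Ttrans
(Ttrans + RTT) / Ttrans = 22 / 2 = 11
W_min = ceil(11) = 11

11


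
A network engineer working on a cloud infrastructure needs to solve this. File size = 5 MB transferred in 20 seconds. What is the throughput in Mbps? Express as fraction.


Given: file = 5 MB, time = 20 s
File in Mb = 5 * 8 = 40 Mb
Throughput = 40 / 20 Mbps
Throughput = 2 Mbps

2


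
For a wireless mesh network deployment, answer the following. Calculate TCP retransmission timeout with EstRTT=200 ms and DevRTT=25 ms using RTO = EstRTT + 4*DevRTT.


Given: EstRTT = 200 ms, DevRTT = 25 ms
Timeout = EstRTT + 4 * DevRTT
4 * DevRTT = 4 * 25 = 100
Timeout = 200 + 100 = 300 ms

300


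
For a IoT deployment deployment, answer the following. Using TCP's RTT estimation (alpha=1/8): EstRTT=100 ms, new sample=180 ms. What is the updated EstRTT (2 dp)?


Given: EstRTT = 100 ms, SampleRTT = 180 ms, alpha = 1/8
New EstRTT = (1 - alpha) * EstRTT + alpha * SampleRTT
(7/8) * 100 = 87.5
(1/8) * 180 = 22.5
New EstRTT = 87.5 + 22.5 = 110 ms -> 110.00 ms (2 dp)

110.00


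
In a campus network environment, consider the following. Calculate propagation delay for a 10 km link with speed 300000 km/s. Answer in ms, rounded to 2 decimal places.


Given: distance = 10 km, speed = 300000 km/s
Delay = distance / speed = 10 / 300000 seconds
Delay in ms = 10 * 1000 / 300000
Delay = 0.0333 ms
Rounded to 2 dp = 0.03 ms

0.03


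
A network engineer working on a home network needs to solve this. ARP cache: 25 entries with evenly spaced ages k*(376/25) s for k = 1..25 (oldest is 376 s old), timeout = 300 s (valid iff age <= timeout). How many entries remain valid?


Ages are k * 376/25 s for k = 1..25 (spacing = 15.0400 s).
Entry k is valid iff k * 376/25 <= 300 iff k <= 25 * 300 / 376 = 19.9468
n_valid = floor(19.9468) = 19
(n_stale = 25 - 19 = 6)

19


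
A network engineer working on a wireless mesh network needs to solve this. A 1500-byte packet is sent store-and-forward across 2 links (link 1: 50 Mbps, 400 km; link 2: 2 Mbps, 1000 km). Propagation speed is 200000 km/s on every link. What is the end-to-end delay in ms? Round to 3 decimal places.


Packet = 1500 bytes = 12000 bits. Store-and-forward: sum (t_trans + t_prop) per link.
Link 1: t_trans = 12000/(50*10^6) s = 0.2400 ms; t_prop = 400/200000 s = 2.0000 ms; subtotal = 2.2400 ms
Link 2: t_trans = 12000/(2*10^6) s = 6.0000 ms; t_prop = 1000/200000 s = 5.0000 ms; subtotal = 11.0000 ms
End-to-end = 2.2400 + 11.0000 = 13.2400 ms -> 13.240 ms (3 dp)

13.240


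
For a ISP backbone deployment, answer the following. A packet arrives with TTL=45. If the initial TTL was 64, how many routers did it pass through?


Given: initial TTL = 64, received TTL = 45
Hops = initial TTL - received TTL
Hops = 64 - 45 = 19

19


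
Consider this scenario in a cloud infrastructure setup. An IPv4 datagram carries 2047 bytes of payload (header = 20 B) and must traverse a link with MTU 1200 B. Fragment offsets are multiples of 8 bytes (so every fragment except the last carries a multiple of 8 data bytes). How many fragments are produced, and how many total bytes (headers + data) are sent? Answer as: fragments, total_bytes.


Max data per non-final fragment = floor((MTU - header)/8)*8 = floor((1200 - 20)/8)*8 = floor(1180/8)*8 = 1176 B
Final fragment needs no 8-byte alignment: it can carry up to MTU - header = 1180 B
Non-final fragments needed = ceil((payload - 1180) / 1176) = ceil(867/1176) = ceil(0.7372) = 1
Number of fragments = 1 + 1 = 2
Fragment sizes (data): 1 * 1176 B + 871 B (last, 871 <= 1180 OK)
Total bytes sent = payload + n_frags * header = 2047 + 2*20 = 2047 + 40 = 2087 B

2, 2087


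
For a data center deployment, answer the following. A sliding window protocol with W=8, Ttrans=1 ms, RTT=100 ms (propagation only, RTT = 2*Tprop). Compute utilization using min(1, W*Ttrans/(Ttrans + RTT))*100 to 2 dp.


Given: W = 8, Ttrans = 1 ms, RTT = 100 ms (= 2 * Tprop, Tprop = 50 ms)
Cycle time = Ttrans + RTT = 1 + 100 = 101 ms (first packet sent until its ACK returns)
W * Ttrans = 8 * 1 = 8 ms of sending per cycle
W * Ttrans / (Ttrans + RTT) = 8 / 101 = 0.079208
U = min(1, 0.079208) = 0.079208
U% = 7.92%

7.92


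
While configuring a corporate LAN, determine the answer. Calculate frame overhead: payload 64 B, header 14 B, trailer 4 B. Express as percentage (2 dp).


Given: payload = 64 B, header = 14 B, trailer = 4 B
Overhead bytes = header + trailer = 14 + 4 = 18
Total frame = payload + overhead = 64 + 18 = 82
Overhead % = 18 / 82 * 100 = 21.9512% -> 21.95% (2 dp)

21.95


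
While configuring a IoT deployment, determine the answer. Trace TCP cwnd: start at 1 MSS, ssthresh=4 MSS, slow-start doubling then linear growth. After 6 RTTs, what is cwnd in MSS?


RTT 0: cwnd = 1 MSS (initial)
RTT 1: cwnd = 2 MSS (slow start, doubled)
RTT 2: cwnd = 4 MSS (slow start, doubled)
RTT 3: cwnd = 5 MSS (congestion avoidance, +1)
RTT 4: cwnd = 6 MSS (congestion avoidance, +1)
RTT 5: cwnd = 7 MSS (congestion avoidance, +1)
RTT 6: cwnd = 8 MSS (congestion avoidance, +1)

8


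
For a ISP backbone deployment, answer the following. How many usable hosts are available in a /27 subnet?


Given: subnet mask /27
Host bits = 32 - 27 = 5
Total addresses = 2^5 = 32
Usable hosts = 32 - 2 (network + broadcast) = 30

30


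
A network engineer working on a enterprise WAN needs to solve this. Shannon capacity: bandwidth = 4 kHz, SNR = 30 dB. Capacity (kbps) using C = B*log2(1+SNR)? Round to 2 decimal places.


Given: B = 4 kHz, SNR = 30 dB
SNR linear = 10^(30/10) = 1000
1 + SNR = 1001
log2(1001) = 9.9672262588
C = 4 * 1000 * 9.9672262588 = 39868.9050 bps
C = 39.868905 kbps -> 39.87 kbps (2 dp)

39.87


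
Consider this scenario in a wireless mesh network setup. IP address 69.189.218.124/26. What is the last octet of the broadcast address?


Given: IP = 69.189.218.124, prefix = /26
Host bits = 32 - 26 = 6
Network last octet = 124 AND mask = 64
Host part size = 2^6 - 1 = 63
Broadcast last octet = 64 OR 63 = 127

127


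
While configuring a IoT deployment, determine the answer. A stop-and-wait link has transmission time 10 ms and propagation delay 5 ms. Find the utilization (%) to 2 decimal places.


Given: Ttrans = 10 ms, Tprop = 5 ms
RTT = 2 * Tprop = 2 * 5 = 10 ms
U = Ttrans / (Ttrans + RTT)
U = 10 / (10 + 10)
U = 10 / 20 = 0.5
U% = 50.00%

50.00


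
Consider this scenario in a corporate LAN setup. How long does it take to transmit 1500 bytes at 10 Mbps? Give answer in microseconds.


Given: packet = 1500 bytes, bandwidth = 10 Mbps
Packet in bits = 1500 * 8 = 12000 bits
Bandwidth = 10 * 10^6 = 10000000 bps
Time = 12000 / 10000000 seconds
Time in us = 12000 * 10^6 / 10000000 = 1200

1200
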